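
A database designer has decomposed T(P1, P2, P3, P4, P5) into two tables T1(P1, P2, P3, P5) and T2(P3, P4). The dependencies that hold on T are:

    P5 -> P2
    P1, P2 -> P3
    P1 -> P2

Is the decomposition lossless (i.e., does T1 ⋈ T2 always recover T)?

No

Common attributes: T1 ∩ T2 = {P3}.
No dependency enlarges {P3}, so (P3)⁺ = {P3}.
The closure contains neither all of T1 = {P1, P2, P3, P5} nor all of T2 = {P3, P4}, so the common attributes are not a superkey of either fragment. The join is lossy.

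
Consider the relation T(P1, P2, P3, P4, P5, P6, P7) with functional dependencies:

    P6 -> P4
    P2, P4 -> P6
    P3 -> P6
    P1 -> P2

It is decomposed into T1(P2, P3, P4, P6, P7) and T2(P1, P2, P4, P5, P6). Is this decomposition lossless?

No

Common attributes: T1 ∩ T2 = {P2, P4, P6}.
No dependency enlarges {P2, P4, P6}, so (P2, P4, P6)⁺ = {P2, P4, P6}.
The closure contains neither all of T1 = {P2, P3, P4, P6, P7} nor all of T2 = {P1, P2, P4, P5, P6}, so the common attributes are not a superkey of either fragment. The join is lossy.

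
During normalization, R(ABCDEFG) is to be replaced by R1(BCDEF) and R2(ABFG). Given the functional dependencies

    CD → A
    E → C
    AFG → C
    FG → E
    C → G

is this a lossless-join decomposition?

No

Common attributes: R1 ∩ R2 = {BF}.
No dependency enlarges {BF}, so (BF)⁺ = {BF}.
The closure contains neither all of R1 = {BCDEF} nor all of R2 = {ABFG}, so the common attributes are not a superkey of either fragment. The join is lossy.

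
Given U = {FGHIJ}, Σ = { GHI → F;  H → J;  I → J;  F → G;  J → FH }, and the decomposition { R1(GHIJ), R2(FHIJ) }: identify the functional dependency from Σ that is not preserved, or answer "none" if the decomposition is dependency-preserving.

Check F → G: no single fragment contains all of {FG}, and the restricted closure of {F} across the fragments never reaches {G}.
GHI → F is preserved.
H → J is preserved.
I → J is preserved.
J → FH is preserved.

F → G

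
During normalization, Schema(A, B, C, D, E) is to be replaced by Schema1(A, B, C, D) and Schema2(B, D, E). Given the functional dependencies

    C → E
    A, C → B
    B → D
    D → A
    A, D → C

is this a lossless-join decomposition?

Common attributes: Schema1 ∩ Schema2 = {B, D}.
Closure of {B, D}: D → A applies, adding A; A, D → C applies, adding C; C → E applies, adding E. So (B, D)⁺ = {A, B, C, D, E}.
This closure contains every attribute of Schema1, so Schema1 ∩ Schema2 → Schema1. The join is lossless.

Yes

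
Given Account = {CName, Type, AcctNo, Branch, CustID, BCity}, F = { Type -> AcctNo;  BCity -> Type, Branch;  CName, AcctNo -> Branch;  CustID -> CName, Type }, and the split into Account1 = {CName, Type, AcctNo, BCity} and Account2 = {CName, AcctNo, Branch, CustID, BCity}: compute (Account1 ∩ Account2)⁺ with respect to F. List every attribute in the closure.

Account1 ∩ Account2 = {CName, AcctNo, BCity}.
BCity → Type, Branch applies, adding Type, Branch
Closure: {CName, Type, AcctNo, Branch, BCity}.

CName, Type, AcctNo, Branch, BCity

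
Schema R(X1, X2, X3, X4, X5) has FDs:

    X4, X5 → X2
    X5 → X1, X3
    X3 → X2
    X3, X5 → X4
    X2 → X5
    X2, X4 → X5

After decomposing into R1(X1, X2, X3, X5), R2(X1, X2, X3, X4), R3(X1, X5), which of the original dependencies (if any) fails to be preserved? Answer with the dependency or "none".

none

X4, X5 → X2: restricted closure across fragments reaches X2.
X5 → X1, X3 lies within R1.
X3 → X2 lies within R1.
X3, X5 → X4: restricted closure across fragments reaches X4.
X2 → X5 lies within R1.
X2, X4 → X5: restricted closure across fragments reaches X5.
Every dependency is enforceable on the fragments, so the decomposition is dependency-preserving.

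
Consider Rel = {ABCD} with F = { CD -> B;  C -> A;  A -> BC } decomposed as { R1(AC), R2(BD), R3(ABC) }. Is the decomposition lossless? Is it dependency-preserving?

lossy but dependency-preserving

Lossless test (chase): Rows 1 and 3 agree on A; apply A→BC and equate their BC entries. No row becomes fully distinguished — the join is lossy.
Dependency preservation: CD → B is not contained in any single fragment, but the restricted closure of its left-hand side across the fragments still reaches the right-hand side; the remaining FDs each lie inside some fragment. All dependencies are preserved.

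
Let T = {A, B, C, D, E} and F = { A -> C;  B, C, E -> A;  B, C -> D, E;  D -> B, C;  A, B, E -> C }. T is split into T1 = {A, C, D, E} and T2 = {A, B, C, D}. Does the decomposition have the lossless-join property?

Yes

Common attributes: T1 ∩ T2 = {A, C, D}.
Closure of {A, C, D}: D → B, C applies, adding B; B, C → D, E applies, adding E. So (A, C, D)⁺ = {A, B, C, D, E}.
This closure contains every attribute of T1, so T1 ∩ T2 → T1. The join is lossless.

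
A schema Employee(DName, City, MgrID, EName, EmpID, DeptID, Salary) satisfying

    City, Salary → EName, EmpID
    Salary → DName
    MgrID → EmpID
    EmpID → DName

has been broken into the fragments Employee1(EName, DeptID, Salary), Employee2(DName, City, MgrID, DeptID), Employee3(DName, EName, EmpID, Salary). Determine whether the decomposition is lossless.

No

Chase test. Columns are DName, City, MgrID, EName, EmpID, DeptID, Salary; row i has aⱼ where attribute j ∈ Employeei, else bᵢⱼ.
Initial tableau (one row per fragment):
  row 1: b11 b12 b13 a4 b15 a6 a7
  row 2: a1 a2 a3 b24 b25 a6 b27
  row 3: a1 b32 b33 a4 a5 b36 a7
Rows 1 and 3 agree on Salary; apply Salary→DName and equate their DName entries.
No row becomes fully distinguished — the join is lossy.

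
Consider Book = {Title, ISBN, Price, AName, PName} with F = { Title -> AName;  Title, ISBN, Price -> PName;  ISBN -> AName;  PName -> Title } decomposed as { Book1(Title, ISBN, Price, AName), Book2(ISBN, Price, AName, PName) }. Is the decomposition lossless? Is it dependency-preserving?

Lossless test: (ISBN, Price, AName)⁺ = {ISBN, Price, AName}, which is a superkey of neither fragment — lossy.
Dependency preservation: the restricted closure of {Title, ISBN, Price} across the fragments never reaches {PName}, so Title, ISBN, Price → PName cannot be enforced without a join — not preserved.

lossy and not dependency-preserving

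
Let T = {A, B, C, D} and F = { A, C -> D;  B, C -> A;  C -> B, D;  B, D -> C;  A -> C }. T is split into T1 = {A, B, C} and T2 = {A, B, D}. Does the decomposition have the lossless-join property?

Common attributes: T1 ∩ T2 = {A, B}.
Closure of {A, B}: A → C applies, adding C; A, C → D applies, adding D. So (A, B)⁺ = {A, B, C, D}.
This closure contains every attribute of T1, so T1 ∩ T2 → T1. The join is lossless.

Yes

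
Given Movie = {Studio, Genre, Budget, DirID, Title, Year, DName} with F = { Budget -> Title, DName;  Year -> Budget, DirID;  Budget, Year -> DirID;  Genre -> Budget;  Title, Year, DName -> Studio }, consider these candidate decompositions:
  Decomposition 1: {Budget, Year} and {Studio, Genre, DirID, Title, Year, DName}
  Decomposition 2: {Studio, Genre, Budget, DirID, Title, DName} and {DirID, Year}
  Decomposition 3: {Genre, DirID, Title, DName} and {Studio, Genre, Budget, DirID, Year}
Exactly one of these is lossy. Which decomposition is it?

Decomposition 1: common = {Year}, closure = {Studio, Budget, DirID, Title, Year, DName} → lossless.
Decomposition 2: common = {DirID}, closure = {DirID} → lossy.
Decomposition 3: common = {Genre, DirID}, closure = {Genre, Budget, DirID, Title, DName} → lossless.

Decomposition 2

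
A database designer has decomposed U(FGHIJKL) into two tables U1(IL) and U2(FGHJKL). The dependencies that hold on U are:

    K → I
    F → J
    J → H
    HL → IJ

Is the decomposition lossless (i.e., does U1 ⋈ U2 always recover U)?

Common attributes: U1 ∩ U2 = {L}.
No dependency enlarges {L}, so (L)⁺ = {L}.
The closure contains neither all of U1 = {IL} nor all of U2 = {FGHJKL}, so the common attributes are not a superkey of either fragment. The join is lossy.

No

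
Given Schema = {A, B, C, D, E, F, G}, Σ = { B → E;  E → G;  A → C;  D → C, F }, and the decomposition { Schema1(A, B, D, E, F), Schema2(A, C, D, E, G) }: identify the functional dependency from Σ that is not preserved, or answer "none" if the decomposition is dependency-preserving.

B → E lies within Schema1.
E → G lies within Schema2.
A → C lies within Schema2.
D → C, F: restricted closure across fragments reaches C, F.
Every dependency is enforceable on the fragments, so the decomposition is dependency-preserving.

none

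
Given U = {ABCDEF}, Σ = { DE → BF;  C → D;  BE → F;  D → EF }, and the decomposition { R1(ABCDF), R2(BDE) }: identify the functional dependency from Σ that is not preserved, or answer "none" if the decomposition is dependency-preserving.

Check BE → F: no single fragment contains all of {BEF}, and the restricted closure of {BE} across the fragments never reaches {F}.
DE → BF is preserved.
C → D is preserved.
D → EF is preserved.

BE → F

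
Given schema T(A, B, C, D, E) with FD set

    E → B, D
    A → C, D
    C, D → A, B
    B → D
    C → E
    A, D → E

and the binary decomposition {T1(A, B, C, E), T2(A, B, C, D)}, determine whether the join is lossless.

Yes

Common attributes: T1 ∩ T2 = {A, B, C}.
Closure of {A, B, C}: A → C, D applies, adding D; C → E applies, adding E. So (A, B, C)⁺ = {A, B, C, D, E}.
This closure contains every attribute of T1, so T1 ∩ T2 → T1. The join is lossless.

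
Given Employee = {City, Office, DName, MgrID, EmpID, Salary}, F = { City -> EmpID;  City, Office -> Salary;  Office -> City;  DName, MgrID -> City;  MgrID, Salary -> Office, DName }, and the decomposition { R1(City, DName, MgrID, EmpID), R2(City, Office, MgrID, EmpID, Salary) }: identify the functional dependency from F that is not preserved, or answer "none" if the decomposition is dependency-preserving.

Check MgrID, Salary → Office, DName: no single fragment contains all of {Office, DName, MgrID, Salary}, and the restricted closure of {MgrID, Salary} across the fragments never reaches {Office, DName}.
City → EmpID is preserved.
City, Office → Salary is preserved.
Office → City is preserved.
DName, MgrID → City is preserved.

MgrID, Salary -> Office, DName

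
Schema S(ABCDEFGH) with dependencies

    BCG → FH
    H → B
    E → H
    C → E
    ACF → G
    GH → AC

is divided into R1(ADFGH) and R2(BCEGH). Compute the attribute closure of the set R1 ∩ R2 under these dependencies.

ABCEFGH

R1 ∩ R2 = {GH}.
H → B applies, adding B
GH → AC applies, adding AC
BCG → FH applies, adding F
C → E applies, adding E
Closure: {ABCEFGH}.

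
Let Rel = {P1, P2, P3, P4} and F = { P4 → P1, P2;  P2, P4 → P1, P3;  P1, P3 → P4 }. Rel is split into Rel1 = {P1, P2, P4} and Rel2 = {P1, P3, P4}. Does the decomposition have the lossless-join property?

Yes

Common attributes: Rel1 ∩ Rel2 = {P1, P4}.
Closure of {P1, P4}: P4 → P1, P2 applies, adding P2; P2, P4 → P1, P3 applies, adding P3. So (P1, P4)⁺ = {P1, P2, P3, P4}.
This closure contains every attribute of Rel1, so Rel1 ∩ Rel2 → Rel1. The join is lossless.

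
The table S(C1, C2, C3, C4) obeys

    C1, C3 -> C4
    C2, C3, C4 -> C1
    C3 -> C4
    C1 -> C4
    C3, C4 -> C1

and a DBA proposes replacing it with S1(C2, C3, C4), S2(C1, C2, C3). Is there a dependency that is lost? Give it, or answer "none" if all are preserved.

Check C1 → C4: no single fragment contains all of {C1, C4}, and the restricted closure of {C1} across the fragments never reaches {C4}.
C1, C3 → C4 is preserved.
C2, C3, C4 → C1 is preserved.
C3 → C4 is preserved.
C3, C4 → C1 is preserved.

C1 -> C4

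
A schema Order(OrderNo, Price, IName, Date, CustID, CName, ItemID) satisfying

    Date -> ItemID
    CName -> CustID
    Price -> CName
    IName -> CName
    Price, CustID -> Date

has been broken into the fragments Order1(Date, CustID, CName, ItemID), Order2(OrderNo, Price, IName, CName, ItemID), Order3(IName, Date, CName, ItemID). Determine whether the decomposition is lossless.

No

Chase test. Columns are OrderNo, Price, IName, Date, CustID, CName, ItemID; row i has aⱼ where attribute j ∈ Orderi, else bᵢⱼ.
Initial tableau (one row per fragment):
  row 1: b11 b12 b13 a4 a5 a6 a7
  row 2: a1 a2 a3 b24 b25 a6 a7
  row 3: b31 b32 a3 a4 b35 a6 a7
Rows 1 and 2 agree on CName; apply CName→CustID and equate their CustID entries.
Rows 1 and 3 agree on CName; apply CName→CustID and equate their CustID entries.
No row becomes fully distinguished — the join is lossy.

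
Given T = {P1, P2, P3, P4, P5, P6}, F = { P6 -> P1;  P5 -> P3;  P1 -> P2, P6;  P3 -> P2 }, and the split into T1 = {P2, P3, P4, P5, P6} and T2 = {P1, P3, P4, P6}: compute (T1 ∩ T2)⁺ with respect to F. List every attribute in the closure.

T1 ∩ T2 = {P3, P4, P6}.
P6 → P1 applies, adding P1
P1 → P2, P6 applies, adding P2
Closure: {P1, P2, P3, P4, P6}.

P1, P2, P3, P4, P6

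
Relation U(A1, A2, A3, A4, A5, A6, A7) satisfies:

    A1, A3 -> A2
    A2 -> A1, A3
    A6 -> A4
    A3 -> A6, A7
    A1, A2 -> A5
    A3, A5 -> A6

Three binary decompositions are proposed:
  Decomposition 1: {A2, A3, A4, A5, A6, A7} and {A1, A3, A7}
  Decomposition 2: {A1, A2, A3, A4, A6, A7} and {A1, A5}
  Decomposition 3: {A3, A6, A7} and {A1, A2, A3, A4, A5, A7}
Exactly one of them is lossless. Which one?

Decomposition 3

Decomposition 1: common = {A3, A7}, closure = {A3, A4, A6, A7} → lossy.
Decomposition 2: common = {A1}, closure = {A1} → lossy.
Decomposition 3: common = {A3, A7}, closure = {A3, A4, A6, A7} → lossless.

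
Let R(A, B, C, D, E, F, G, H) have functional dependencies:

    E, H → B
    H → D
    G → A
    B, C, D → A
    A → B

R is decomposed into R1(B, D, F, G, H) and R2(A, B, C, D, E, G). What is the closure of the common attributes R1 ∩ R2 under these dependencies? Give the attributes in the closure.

A, B, D, G

R1 ∩ R2 = {B, D, G}.
G → A applies, adding A
Closure: {A, B, D, G}.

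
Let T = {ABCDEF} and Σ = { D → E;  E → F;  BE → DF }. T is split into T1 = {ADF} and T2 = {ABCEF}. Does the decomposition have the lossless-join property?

Common attributes: T1 ∩ T2 = {AF}.
No dependency enlarges {AF}, so (AF)⁺ = {AF}.
The closure contains neither all of T1 = {ADF} nor all of T2 = {ABCEF}, so the common attributes are not a superkey of either fragment. The join is lossy.

No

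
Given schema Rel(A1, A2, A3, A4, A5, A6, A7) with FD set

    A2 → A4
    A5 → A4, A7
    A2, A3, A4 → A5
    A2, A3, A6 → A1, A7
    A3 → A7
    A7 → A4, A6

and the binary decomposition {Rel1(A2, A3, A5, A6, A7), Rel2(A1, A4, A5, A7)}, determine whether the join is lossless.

No

Common attributes: Rel1 ∩ Rel2 = {A5, A7}.
Closure of {A5, A7}: A5 → A4, A7 applies, adding A4; A7 → A4, A6 applies, adding A6. So (A5, A7)⁺ = {A4, A5, A6, A7}.
The closure contains neither all of Rel1 = {A2, A3, A5, A6, A7} nor all of Rel2 = {A1, A4, A5, A7}, so the common attributes are not a superkey of either fragment. The join is lossy.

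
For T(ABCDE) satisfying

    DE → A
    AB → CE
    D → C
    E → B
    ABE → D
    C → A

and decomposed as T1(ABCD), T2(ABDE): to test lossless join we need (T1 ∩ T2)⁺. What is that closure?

ABCDE

T1 ∩ T2 = {ABD}.
AB → CE applies, adding CE
Closure: {ABCDE}.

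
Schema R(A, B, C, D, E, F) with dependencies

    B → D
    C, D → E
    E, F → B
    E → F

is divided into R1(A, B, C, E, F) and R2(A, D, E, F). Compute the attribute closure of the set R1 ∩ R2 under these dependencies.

R1 ∩ R2 = {A, E, F}.
E, F → B applies, adding B
B → D applies, adding D
Closure: {A, B, D, E, F}.

A, B, D, E, F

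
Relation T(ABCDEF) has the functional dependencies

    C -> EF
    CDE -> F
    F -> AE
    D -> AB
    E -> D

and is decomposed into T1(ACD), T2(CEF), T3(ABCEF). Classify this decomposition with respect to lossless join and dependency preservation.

Lossless test (chase): Rows 1 and 2 agree on C; apply C→EF and equate their EF entries. Rows 1 and 2 agree on F; apply F→AE and equate their AE entries. Rows 1 and 2 agree on E; apply E→D and equate their D entries. Rows 1 and 3 agree on E; apply E→D and equate their D entries. Rows 1 and 2 agree on D; apply D→AB and equate their AB entries. Rows 1 and 3 agree on D; apply D→AB and equate their AB entries. Row 1 is now all distinguished symbols — the join is lossless.
Dependency preservation: the restricted closure of {D} across the fragments never reaches {AB}, so D → AB cannot be enforced without a join — not preserved.

lossless but not dependency-preserving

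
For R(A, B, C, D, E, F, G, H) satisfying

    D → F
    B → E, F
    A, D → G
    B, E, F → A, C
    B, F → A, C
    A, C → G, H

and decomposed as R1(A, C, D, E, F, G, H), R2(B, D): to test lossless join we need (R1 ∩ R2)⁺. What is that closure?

D, F

R1 ∩ R2 = {D}.
D → F applies, adding F
Closure: {D, F}.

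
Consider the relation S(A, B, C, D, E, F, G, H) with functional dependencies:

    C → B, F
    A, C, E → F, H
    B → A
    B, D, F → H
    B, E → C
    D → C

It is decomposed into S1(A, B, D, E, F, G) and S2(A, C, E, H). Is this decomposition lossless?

No

Common attributes: S1 ∩ S2 = {A, E}.
No dependency enlarges {A, E}, so (A, E)⁺ = {A, E}.
The closure contains neither all of S1 = {A, B, D, E, F, G} nor all of S2 = {A, C, E, H}, so the common attributes are not a superkey of either fragment. The join is lossy.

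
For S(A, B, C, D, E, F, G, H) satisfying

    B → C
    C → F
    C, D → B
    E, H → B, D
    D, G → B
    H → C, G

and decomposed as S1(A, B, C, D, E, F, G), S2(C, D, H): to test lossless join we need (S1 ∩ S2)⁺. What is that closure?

S1 ∩ S2 = {C, D}.
C → F applies, adding F
C, D → B applies, adding B
Closure: {B, C, D, F}.

B, C, D, F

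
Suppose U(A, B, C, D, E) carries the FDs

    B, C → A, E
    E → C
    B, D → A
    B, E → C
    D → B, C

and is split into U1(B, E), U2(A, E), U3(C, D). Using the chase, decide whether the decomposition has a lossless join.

No

Chase test. Columns are A, B, C, D, E; row i has aⱼ where attribute j ∈ Ui, else bᵢⱼ.
Initial tableau (one row per fragment):
  row 1: b11 a2 b13 b14 a5
  row 2: a1 b22 b23 b24 a5
  row 3: b31 b32 a3 a4 b35
Rows 1 and 2 agree on E; apply E→C and equate their C entries.
No row becomes fully distinguished — the join is lossy.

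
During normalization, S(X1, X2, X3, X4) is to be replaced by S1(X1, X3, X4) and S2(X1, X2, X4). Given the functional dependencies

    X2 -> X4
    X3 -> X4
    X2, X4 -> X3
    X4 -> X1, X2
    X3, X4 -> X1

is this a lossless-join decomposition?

Common attributes: S1 ∩ S2 = {X1, X4}.
Closure of {X1, X4}: X4 → X1, X2 applies, adding X2; X2, X4 → X3 applies, adding X3. So (X1, X4)⁺ = {X1, X2, X3, X4}.
This closure contains every attribute of S1, so S1 ∩ S2 → S1. The join is lossless.

Yes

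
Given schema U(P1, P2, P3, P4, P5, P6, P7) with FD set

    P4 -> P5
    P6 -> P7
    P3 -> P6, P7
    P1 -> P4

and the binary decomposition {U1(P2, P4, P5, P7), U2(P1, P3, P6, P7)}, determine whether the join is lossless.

No

Common attributes: U1 ∩ U2 = {P7}.
No dependency enlarges {P7}, so (P7)⁺ = {P7}.
The closure contains neither all of U1 = {P2, P4, P5, P7} nor all of U2 = {P1, P3, P6, P7}, so the common attributes are not a superkey of either fragment. The join is lossy.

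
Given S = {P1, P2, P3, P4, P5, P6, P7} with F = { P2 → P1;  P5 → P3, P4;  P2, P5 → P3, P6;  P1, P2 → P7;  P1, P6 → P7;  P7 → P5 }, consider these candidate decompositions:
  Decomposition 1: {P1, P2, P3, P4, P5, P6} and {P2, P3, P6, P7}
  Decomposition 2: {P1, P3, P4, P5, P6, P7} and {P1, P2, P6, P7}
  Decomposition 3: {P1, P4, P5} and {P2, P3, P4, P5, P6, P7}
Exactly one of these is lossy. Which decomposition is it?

Decomposition 3

Decomposition 1: common = {P2, P3, P6}, closure = {P1, P2, P3, P4, P5, P6, P7} → lossless.
Decomposition 2: common = {P1, P6, P7}, closure = {P1, P3, P4, P5, P6, P7} → lossless.
Decomposition 3: common = {P4, P5}, closure = {P3, P4, P5} → lossy.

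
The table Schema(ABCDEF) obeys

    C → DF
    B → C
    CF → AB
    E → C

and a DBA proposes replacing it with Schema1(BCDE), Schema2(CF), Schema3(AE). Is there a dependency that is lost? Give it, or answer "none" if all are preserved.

CF → AB

Check CF → AB: no single fragment contains all of {ABCF}, and the restricted closure of {CF} across the fragments never reaches {AB}.
C → DF is preserved.
B → C is preserved.
E → C is preserved.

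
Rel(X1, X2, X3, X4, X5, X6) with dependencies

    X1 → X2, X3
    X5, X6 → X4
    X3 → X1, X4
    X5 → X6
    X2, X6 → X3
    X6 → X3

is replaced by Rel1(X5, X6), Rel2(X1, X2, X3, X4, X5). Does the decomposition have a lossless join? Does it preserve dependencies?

lossless but not dependency-preserving

Lossless test: (X5)⁺ = {X1, X2, X3, X4, X5, X6}, which contains all of one fragment — lossless.
Dependency preservation: the restricted closure of {X2, X6} across the fragments never reaches {X3}, so X2, X6 → X3 cannot be enforced without a join — not preserved.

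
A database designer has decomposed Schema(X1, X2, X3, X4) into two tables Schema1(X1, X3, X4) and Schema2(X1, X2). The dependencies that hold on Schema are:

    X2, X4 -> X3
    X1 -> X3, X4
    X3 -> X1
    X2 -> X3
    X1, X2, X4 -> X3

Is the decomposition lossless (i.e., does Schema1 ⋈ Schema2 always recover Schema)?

Common attributes: Schema1 ∩ Schema2 = {X1}.
Closure of {X1}: X1 → X3, X4 applies, adding X3, X4. So (X1)⁺ = {X1, X3, X4}.
This closure contains every attribute of Schema1, so Schema1 ∩ Schema2 → Schema1. The join is lossless.

Yes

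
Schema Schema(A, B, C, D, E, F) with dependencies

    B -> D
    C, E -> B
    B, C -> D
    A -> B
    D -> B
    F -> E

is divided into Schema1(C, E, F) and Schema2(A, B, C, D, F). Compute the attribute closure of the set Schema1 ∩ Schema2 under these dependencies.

B, C, D, E, F

Schema1 ∩ Schema2 = {C, F}.
F → E applies, adding E
C, E → B applies, adding B
B, C → D applies, adding D
Closure: {B, C, D, E, F}.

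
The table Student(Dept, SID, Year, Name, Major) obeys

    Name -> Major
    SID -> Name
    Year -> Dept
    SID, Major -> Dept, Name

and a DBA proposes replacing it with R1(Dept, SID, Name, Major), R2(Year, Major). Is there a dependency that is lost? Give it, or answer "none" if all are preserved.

Year -> Dept

Check Year → Dept: no single fragment contains all of {Dept, Year}, and the restricted closure of {Year} across the fragments never reaches {Dept}.
Name → Major is preserved.
SID → Name is preserved.
SID, Major → Dept, Name is preserved.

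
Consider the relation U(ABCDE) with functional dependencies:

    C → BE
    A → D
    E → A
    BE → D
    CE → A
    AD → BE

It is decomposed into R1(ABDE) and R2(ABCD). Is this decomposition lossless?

Yes

Common attributes: R1 ∩ R2 = {ABD}.
Closure of {ABD}: AD → BE applies, adding E. So (ABD)⁺ = {ABDE}.
This closure contains every attribute of R1, so R1 ∩ R2 → R1. The join is lossless.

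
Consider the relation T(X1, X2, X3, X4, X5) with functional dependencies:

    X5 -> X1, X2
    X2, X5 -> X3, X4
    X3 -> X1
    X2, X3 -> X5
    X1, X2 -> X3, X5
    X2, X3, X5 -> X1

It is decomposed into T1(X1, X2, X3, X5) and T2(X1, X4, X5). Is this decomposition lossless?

Yes

Common attributes: T1 ∩ T2 = {X1, X5}.
Closure of {X1, X5}: X5 → X1, X2 applies, adding X2; X2, X5 → X3, X4 applies, adding X3, X4. So (X1, X5)⁺ = {X1, X2, X3, X4, X5}.
This closure contains every attribute of T1, so T1 ∩ T2 → T1. The join is lossless.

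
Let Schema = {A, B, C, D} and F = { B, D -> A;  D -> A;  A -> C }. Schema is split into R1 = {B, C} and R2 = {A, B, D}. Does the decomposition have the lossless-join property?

No

Common attributes: R1 ∩ R2 = {B}.
No dependency enlarges {B}, so (B)⁺ = {B}.
The closure contains neither all of R1 = {B, C} nor all of R2 = {A, B, D}, so the common attributes are not a superkey of either fragment. The join is lossy.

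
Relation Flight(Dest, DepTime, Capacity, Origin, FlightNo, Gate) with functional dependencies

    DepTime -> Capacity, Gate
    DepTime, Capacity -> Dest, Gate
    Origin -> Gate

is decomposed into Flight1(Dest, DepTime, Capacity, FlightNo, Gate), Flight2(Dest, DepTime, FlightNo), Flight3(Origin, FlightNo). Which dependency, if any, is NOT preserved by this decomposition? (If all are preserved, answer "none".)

Origin -> Gate

Check Origin → Gate: no single fragment contains all of {Origin, Gate}, and the restricted closure of {Origin} across the fragments never reaches {Gate}.
DepTime → Capacity, Gate is preserved.
DepTime, Capacity → Dest, Gate is preserved.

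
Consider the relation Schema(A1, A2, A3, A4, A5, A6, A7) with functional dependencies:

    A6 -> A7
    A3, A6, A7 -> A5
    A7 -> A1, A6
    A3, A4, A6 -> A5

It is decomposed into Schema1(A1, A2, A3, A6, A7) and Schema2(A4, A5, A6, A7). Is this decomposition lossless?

Common attributes: Schema1 ∩ Schema2 = {A6, A7}.
Closure of {A6, A7}: A7 → A1, A6 applies, adding A1. So (A6, A7)⁺ = {A1, A6, A7}.
The closure contains neither all of Schema1 = {A1, A2, A3, A6, A7} nor all of Schema2 = {A4, A5, A6, A7}, so the common attributes are not a superkey of either fragment. The join is lossy.

No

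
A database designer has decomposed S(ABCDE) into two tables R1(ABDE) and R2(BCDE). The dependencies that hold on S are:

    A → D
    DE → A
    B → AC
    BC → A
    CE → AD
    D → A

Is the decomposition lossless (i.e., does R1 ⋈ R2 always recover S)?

Yes

Common attributes: R1 ∩ R2 = {BDE}.
Closure of {BDE}: DE → A applies, adding A; B → AC applies, adding C. So (BDE)⁺ = {ABCDE}.
This closure contains every attribute of R1, so R1 ∩ R2 → R1. The join is lossless.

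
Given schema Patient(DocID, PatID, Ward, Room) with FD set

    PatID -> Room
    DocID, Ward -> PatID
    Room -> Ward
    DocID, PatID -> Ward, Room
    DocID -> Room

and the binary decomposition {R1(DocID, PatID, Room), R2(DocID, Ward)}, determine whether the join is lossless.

Common attributes: R1 ∩ R2 = {DocID}.
Closure of {DocID}: DocID → Room applies, adding Room; Room → Ward applies, adding Ward; DocID, Ward → PatID applies, adding PatID. So (DocID)⁺ = {DocID, PatID, Ward, Room}.
This closure contains every attribute of R1, so R1 ∩ R2 → R1. The join is lossless.

Yes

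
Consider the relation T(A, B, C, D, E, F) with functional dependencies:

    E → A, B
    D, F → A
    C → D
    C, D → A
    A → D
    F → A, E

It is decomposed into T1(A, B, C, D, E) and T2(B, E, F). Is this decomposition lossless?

Common attributes: T1 ∩ T2 = {B, E}.
Closure of {B, E}: E → A, B applies, adding A; A → D applies, adding D. So (B, E)⁺ = {A, B, D, E}.
The closure contains neither all of T1 = {A, B, C, D, E} nor all of T2 = {B, E, F}, so the common attributes are not a superkey of either fragment. The join is lossy.

No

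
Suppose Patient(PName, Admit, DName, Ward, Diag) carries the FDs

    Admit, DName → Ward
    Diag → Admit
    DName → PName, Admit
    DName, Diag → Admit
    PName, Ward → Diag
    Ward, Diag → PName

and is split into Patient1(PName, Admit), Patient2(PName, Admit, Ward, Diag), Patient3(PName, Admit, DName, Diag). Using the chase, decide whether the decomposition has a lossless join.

No

Chase test. Columns are PName, Admit, DName, Ward, Diag; row i has aⱼ where attribute j ∈ Patienti, else bᵢⱼ.
Initial tableau (one row per fragment):
  row 1: a1 a2 b13 b14 b15
  row 2: a1 a2 b23 a4 a5
  row 3: a1 a2 a3 b34 a5
No row becomes fully distinguished — the join is lossy.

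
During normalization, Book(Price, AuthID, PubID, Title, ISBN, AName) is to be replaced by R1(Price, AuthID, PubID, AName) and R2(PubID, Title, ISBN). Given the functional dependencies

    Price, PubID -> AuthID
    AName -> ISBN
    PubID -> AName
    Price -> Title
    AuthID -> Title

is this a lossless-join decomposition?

Common attributes: R1 ∩ R2 = {PubID}.
Closure of {PubID}: PubID → AName applies, adding AName; AName → ISBN applies, adding ISBN. So (PubID)⁺ = {PubID, ISBN, AName}.
The closure contains neither all of R1 = {Price, AuthID, PubID, AName} nor all of R2 = {PubID, Title, ISBN}, so the common attributes are not a superkey of either fragment. The join is lossy.

No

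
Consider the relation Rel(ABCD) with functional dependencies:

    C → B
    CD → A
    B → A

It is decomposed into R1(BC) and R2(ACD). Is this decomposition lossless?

Yes

Common attributes: R1 ∩ R2 = {C}.
Closure of {C}: C → B applies, adding B; B → A applies, adding A. So (C)⁺ = {ABC}.
This closure contains every attribute of R1, so R1 ∩ R2 → R1. The join is lossless.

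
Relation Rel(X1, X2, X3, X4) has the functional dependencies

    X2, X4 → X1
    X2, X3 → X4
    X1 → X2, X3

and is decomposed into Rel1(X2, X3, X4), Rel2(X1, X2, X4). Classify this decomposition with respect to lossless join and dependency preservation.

lossless and dependency-preserving

Lossless test: (X2, X4)⁺ = {X1, X2, X3, X4}, which contains all of one fragment — lossless.
Dependency preservation: X1 → X2, X3 is not contained in any single fragment, but the restricted closure of its left-hand side across the fragments still reaches the right-hand side; the remaining FDs each lie inside some fragment. All dependencies are preserved.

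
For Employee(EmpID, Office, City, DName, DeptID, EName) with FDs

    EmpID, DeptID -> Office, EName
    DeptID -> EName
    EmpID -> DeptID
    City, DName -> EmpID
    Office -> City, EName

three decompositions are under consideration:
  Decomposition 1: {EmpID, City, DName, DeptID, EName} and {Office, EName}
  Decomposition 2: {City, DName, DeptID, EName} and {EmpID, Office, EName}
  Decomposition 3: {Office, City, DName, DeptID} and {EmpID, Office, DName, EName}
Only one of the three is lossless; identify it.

Decomposition 3

Decomposition 1: common = {EName}, closure = {EName} → lossy.
Decomposition 2: common = {EName}, closure = {EName} → lossy.
Decomposition 3: common = {Office, DName}, closure = {EmpID, Office, City, DName, DeptID, EName} → lossless.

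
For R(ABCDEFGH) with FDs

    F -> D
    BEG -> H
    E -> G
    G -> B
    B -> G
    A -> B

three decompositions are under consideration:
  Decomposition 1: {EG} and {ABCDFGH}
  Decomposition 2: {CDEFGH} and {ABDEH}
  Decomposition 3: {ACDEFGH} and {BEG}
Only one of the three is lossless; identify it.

Decomposition 1: common = {G}, closure = {BG} → lossy.
Decomposition 2: common = {DEH}, closure = {BDEGH} → lossy.
Decomposition 3: common = {EG}, closure = {BEGH} → lossless.

Decomposition 3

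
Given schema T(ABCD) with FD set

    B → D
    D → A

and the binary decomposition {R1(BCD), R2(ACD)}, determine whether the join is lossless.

Common attributes: R1 ∩ R2 = {CD}.
Closure of {CD}: D → A applies, adding A. So (CD)⁺ = {ACD}.
This closure contains every attribute of R2, so R1 ∩ R2 → R2. The join is lossless.

Yes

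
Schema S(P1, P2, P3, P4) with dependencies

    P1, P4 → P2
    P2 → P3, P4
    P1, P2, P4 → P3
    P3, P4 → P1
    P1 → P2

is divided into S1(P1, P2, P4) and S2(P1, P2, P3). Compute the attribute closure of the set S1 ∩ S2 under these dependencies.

S1 ∩ S2 = {P1, P2}.
P2 → P3, P4 applies, adding P3, P4
Closure: {P1, P2, P3, P4}.

P1, P2, P3, P4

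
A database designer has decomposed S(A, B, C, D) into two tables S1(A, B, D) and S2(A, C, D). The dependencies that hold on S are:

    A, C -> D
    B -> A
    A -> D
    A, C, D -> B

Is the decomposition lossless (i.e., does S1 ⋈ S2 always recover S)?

No

Common attributes: S1 ∩ S2 = {A, D}.
No dependency enlarges {A, D}, so (A, D)⁺ = {A, D}.
The closure contains neither all of S1 = {A, B, D} nor all of S2 = {A, C, D}, so the common attributes are not a superkey of either fragment. The join is lossy.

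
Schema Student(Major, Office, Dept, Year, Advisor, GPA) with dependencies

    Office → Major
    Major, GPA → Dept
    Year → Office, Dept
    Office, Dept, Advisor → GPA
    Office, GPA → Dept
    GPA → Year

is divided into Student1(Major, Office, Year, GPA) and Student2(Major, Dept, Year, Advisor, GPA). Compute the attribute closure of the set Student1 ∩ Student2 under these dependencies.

Major, Office, Dept, Year, GPA

Student1 ∩ Student2 = {Major, Year, GPA}.
Major, GPA → Dept applies, adding Dept
Year → Office, Dept applies, adding Office
Closure: {Major, Office, Dept, Year, GPA}.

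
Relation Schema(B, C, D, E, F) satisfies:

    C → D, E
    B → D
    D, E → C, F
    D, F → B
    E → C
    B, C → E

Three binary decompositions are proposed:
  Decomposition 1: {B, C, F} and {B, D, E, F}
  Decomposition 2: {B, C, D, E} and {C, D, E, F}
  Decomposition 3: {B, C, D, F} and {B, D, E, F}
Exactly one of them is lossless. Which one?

Decomposition 2

Decomposition 1: common = {B, F}, closure = {B, D, F} → lossy.
Decomposition 2: common = {C, D, E}, closure = {B, C, D, E, F} → lossless.
Decomposition 3: common = {B, D, F}, closure = {B, D, F} → lossy.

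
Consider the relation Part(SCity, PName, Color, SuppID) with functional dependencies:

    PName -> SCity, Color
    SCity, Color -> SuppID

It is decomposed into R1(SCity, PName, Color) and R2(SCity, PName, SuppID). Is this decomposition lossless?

Common attributes: R1 ∩ R2 = {SCity, PName}.
Closure of {SCity, PName}: PName → SCity, Color applies, adding Color; SCity, Color → SuppID applies, adding SuppID. So (SCity, PName)⁺ = {SCity, PName, Color, SuppID}.
This closure contains every attribute of R1, so R1 ∩ R2 → R1. The join is lossless.

Yes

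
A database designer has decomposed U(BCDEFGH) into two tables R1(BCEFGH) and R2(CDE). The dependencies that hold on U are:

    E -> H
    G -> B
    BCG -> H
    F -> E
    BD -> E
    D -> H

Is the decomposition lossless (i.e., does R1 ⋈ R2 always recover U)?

Common attributes: R1 ∩ R2 = {CE}.
Closure of {CE}: E → H applies, adding H. So (CE)⁺ = {CEH}.
The closure contains neither all of R1 = {BCEFGH} nor all of R2 = {CDE}, so the common attributes are not a superkey of either fragment. The join is lossy.

No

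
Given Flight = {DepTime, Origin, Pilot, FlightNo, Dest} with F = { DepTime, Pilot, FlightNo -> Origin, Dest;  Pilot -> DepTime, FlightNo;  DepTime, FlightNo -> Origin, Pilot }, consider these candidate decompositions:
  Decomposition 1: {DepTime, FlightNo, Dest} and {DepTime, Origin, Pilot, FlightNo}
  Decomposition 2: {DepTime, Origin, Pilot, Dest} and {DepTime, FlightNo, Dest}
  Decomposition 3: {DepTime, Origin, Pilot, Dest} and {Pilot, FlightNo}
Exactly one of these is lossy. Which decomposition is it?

Decomposition 1: common = {DepTime, FlightNo}, closure = {DepTime, Origin, Pilot, FlightNo, Dest} → lossless.
Decomposition 2: common = {DepTime, Dest}, closure = {DepTime, Dest} → lossy.
Decomposition 3: common = {Pilot}, closure = {DepTime, Origin, Pilot, FlightNo, Dest} → lossless.

Decomposition 2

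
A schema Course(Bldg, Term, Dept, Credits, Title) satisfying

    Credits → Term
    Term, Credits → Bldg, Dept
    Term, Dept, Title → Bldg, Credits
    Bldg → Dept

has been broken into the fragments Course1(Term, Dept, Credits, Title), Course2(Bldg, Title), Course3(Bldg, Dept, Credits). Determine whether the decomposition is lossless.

Chase test. Columns are Bldg, Term, Dept, Credits, Title; row i has aⱼ where attribute j ∈ Coursei, else bᵢⱼ.
Initial tableau (one row per fragment):
  row 1: b11 a2 a3 a4 a5
  row 2: a1 b22 b23 b24 a5
  row 3: a1 b32 a3 a4 b35
Rows 1 and 3 agree on Credits; apply Credits→Term and equate their Term entries.
Rows 1 and 3 agree on Term, Credits; apply Term, Credits→Bldg, Dept and equate their Bldg, Dept entries.
Rows 1 and 2 agree on Bldg; apply Bldg→Dept and equate their Dept entries.
Row 1 is now all distinguished symbols — the join is lossless.

Yes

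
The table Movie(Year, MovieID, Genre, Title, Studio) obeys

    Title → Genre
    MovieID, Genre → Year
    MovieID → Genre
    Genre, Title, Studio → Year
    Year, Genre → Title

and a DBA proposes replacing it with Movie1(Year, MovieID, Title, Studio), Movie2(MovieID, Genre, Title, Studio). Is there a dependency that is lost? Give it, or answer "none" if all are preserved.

Year, Genre → Title

Check Year, Genre → Title: no single fragment contains all of {Year, Genre, Title}, and the restricted closure of {Year, Genre} across the fragments never reaches {Title}.
Title → Genre is preserved.
MovieID, Genre → Year is preserved.
MovieID → Genre is preserved.
Genre, Title, Studio → Year is preserved.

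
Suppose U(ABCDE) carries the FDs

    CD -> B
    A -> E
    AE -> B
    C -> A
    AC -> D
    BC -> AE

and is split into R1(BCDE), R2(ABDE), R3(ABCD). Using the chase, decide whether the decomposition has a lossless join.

Yes

Chase test. Columns are ABCDE; row i has aⱼ where attribute j ∈ Ri, else bᵢⱼ.
Initial tableau (one row per fragment):
  row 1: b11 a2 a3 a4 a5
  row 2: a1 a2 b23 a4 a5
  row 3: a1 a2 a3 a4 b35
Rows 2 and 3 agree on A; apply A→E and equate their E entries.
Rows 1 and 3 agree on C; apply C→A and equate their A entries.
Row 1 is now all distinguished symbols — the join is lossless.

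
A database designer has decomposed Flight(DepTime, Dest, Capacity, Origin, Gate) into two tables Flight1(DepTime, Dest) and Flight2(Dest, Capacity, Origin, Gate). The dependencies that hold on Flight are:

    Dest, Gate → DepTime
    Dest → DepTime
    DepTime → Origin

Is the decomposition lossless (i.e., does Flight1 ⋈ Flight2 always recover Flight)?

Yes

Common attributes: Flight1 ∩ Flight2 = {Dest}.
Closure of {Dest}: Dest → DepTime applies, adding DepTime; DepTime → Origin applies, adding Origin. So (Dest)⁺ = {DepTime, Dest, Origin}.
This closure contains every attribute of Flight1, so Flight1 ∩ Flight2 → Flight1. The join is lossless.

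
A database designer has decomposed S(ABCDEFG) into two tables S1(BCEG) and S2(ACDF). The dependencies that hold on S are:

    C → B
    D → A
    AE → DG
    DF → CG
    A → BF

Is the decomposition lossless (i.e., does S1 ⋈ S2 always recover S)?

No

Common attributes: S1 ∩ S2 = {C}.
Closure of {C}: C → B applies, adding B. So (C)⁺ = {BC}.
The closure contains neither all of S1 = {BCEG} nor all of S2 = {ACDF}, so the common attributes are not a superkey of either fragment. The join is lossy.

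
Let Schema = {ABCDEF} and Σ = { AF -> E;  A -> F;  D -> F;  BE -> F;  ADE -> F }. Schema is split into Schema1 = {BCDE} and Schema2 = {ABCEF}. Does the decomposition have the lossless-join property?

No

Common attributes: Schema1 ∩ Schema2 = {BCE}.
Closure of {BCE}: BE → F applies, adding F. So (BCE)⁺ = {BCEF}.
The closure contains neither all of Schema1 = {BCDE} nor all of Schema2 = {ABCEF}, so the common attributes are not a superkey of either fragment. The join is lossy.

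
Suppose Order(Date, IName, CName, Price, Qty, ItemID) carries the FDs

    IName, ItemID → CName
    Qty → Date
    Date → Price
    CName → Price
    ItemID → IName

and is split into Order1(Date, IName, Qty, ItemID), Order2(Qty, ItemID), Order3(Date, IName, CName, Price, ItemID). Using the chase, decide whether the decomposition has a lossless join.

Yes

Chase test. Columns are Date, IName, CName, Price, Qty, ItemID; row i has aⱼ where attribute j ∈ Orderi, else bᵢⱼ.
Initial tableau (one row per fragment):
  row 1: a1 a2 b13 b14 a5 a6
  row 2: b21 b22 b23 b24 a5 a6
  row 3: a1 a2 a3 a4 b35 a6
Rows 1 and 3 agree on IName, ItemID; apply IName, ItemID→CName and equate their CName entries.
Rows 1 and 2 agree on Qty; apply Qty→Date and equate their Date entries.
Rows 1 and 2 agree on Date; apply Date→Price and equate their Price entries.
Rows 1 and 3 agree on Date; apply Date→Price and equate their Price entries.
Rows 1 and 2 agree on ItemID; apply ItemID→IName and equate their IName entries.
Rows 1 and 2 agree on IName, ItemID; apply IName, ItemID→CName and equate their CName entries.
Row 1 is now all distinguished symbols — the join is lossless.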